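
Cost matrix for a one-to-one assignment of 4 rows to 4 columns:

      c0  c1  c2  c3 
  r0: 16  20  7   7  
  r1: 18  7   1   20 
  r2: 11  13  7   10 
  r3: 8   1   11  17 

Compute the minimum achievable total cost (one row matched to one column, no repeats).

Minimum assignment cost: 20

optimal assignment: row0→col3 (cost 7), row1→col2 (cost 1), row2→col0 (cost 11), row3→col1 (cost 1)
total = 7 + 1 + 11 + 1 = 20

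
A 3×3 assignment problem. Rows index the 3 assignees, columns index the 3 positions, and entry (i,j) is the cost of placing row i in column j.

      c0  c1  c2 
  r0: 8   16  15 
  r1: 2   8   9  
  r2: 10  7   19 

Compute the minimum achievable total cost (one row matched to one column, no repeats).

one of 2 optimal assignments: row0→col0 (cost 8), row1→col2 (cost 9), row2→col1 (cost 7)
total = 8 + 9 + 7 = 24

Minimum assignment cost: 24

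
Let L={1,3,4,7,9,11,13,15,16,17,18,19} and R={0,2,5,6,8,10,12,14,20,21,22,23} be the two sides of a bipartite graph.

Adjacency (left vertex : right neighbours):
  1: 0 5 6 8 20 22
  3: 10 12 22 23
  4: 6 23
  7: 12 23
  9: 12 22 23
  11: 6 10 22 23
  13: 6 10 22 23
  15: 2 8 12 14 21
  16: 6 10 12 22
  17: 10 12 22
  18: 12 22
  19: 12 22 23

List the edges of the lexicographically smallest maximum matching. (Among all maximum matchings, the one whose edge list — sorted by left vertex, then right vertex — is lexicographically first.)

Lex-smallest maximum matching: {(1,0), (3,10), (4,6), (7,12), (9,22), (11,23), (15,2)}

|M| = 7 (so the lex-smallest maximum matching has 7 edges)
process left vertices in ascending order; for each, take the smallest-labelled available neighbour that still permits 7 edges overall, or leave it unmatched if none does
lex-smallest matching: {1-0, 3-10, 4-6, 7-12, 9-22, 11-23, 15-2}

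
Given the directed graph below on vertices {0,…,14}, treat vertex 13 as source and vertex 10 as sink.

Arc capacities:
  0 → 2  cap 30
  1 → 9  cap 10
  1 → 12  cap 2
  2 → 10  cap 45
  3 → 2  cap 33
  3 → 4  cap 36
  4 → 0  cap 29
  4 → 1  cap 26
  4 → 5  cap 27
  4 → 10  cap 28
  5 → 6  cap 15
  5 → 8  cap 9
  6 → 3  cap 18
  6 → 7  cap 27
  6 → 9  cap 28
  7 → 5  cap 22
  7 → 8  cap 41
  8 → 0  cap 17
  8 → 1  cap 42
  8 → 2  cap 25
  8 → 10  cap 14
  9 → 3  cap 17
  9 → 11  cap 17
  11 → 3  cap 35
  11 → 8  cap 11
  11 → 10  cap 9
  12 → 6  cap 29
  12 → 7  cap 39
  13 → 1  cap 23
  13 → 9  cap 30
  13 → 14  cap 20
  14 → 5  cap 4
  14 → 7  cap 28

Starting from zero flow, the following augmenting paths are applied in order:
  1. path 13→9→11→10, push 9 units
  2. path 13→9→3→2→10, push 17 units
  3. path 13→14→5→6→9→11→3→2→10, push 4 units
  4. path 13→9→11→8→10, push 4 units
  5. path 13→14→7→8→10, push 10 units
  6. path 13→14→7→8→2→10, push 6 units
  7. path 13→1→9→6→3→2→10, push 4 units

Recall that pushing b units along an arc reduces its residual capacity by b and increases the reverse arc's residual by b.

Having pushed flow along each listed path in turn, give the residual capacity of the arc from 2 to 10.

Residual capacity of (2,10): 14

after path 1 (13→9→11→10, push 9): res(2,10)=45
after path 2 (13→9→3→2→10, push 17): res(2,10)=28
after path 3 (13→14→5→6→9→11→3→2→10, push 4): res(2,10)=24
after path 4 (13→9→11→8→10, push 4): res(2,10)=24
after path 5 (13→14→7→8→10, push 10): res(2,10)=24
after path 6 (13→14→7→8→2→10, push 6): res(2,10)=18
after path 7 (13→1→9→6→3→2→10, push 4): res(2,10)=14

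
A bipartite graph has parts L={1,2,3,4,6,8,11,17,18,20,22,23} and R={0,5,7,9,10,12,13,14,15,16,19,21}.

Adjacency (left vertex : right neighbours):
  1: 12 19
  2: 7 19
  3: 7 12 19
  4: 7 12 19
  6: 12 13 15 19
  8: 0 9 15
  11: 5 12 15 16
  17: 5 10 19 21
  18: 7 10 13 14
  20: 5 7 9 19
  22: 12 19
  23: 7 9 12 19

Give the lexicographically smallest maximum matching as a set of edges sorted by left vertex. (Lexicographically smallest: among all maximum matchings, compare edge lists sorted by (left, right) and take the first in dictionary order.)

Lex-smallest maximum matching: {(1,12), (2,7), (3,19), (6,13), (8,0), (11,15), (17,10), (18,14), (20,5), (23,9)}

|M| = 10 (so the lex-smallest maximum matching has 10 edges)
process left vertices in ascending order; for each, take the smallest-labelled available neighbour that still permits 10 edges overall, or leave it unmatched if none does
lex-smallest matching: {1-12, 2-7, 3-19, 6-13, 8-0, 11-15, 17-10, 18-14, 20-5, 23-9}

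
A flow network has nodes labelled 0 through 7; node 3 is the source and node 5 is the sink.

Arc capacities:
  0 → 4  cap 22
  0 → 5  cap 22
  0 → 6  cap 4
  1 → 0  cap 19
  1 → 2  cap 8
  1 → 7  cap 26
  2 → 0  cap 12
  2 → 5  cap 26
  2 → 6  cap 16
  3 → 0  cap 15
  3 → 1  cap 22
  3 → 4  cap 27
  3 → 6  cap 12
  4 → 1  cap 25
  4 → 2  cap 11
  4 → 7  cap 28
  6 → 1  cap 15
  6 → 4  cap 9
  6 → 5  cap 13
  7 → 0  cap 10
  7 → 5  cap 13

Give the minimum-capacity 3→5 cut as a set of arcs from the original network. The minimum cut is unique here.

augment #1: 3→0→5 push 15
augment #2: 3→6→5 push 12
augment #3: 3→1→0→5 push 7
augment #4: 3→1→2→5 push 8
augment #5: 3→1→7→5 push 7
augment #6: 3→4→2→5 push 11
augment #7: 3→4→7→5 push 6
augment #8: 3→4→1→0→6→5 push 1
max flow = 67; residual-reachable set from 3 gives S-side
cut edges (S→T): {(0,5), (1,2), (4,2), (6,5), (7,5)} total cap 67

Min-cut arcs: {(0,5), (1,2), (4,2), (6,5), (7,5)} (total capacity 67)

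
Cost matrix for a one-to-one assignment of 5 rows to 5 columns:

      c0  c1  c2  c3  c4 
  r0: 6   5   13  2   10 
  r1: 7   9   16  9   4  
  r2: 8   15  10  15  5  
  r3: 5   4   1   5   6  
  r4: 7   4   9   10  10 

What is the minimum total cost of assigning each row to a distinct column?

one of 2 optimal assignments: row0→col3 (cost 2), row1→col0 (cost 7), row2→col4 (cost 5), row3→col2 (cost 1), row4→col1 (cost 4)
total = 2 + 7 + 5 + 1 + 4 = 19

Minimum assignment cost: 19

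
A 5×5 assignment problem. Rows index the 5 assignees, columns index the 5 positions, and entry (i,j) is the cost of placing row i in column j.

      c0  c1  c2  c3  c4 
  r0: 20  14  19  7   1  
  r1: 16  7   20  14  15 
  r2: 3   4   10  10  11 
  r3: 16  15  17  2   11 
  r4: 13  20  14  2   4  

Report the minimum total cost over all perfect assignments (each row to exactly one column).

Minimum assignment cost: 27

optimal assignment: row0→col4 (cost 1), row1→col1 (cost 7), row2→col0 (cost 3), row3→col3 (cost 2), row4→col2 (cost 14)
total = 1 + 7 + 3 + 2 + 14 = 27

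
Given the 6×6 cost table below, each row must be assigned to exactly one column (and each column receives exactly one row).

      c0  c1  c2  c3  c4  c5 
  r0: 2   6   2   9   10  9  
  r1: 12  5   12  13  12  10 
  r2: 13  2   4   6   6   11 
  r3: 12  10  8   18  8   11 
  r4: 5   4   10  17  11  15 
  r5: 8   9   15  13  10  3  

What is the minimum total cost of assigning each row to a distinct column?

Minimum assignment cost: 29

optimal assignment: row0→col2 (cost 2), row1→col1 (cost 5), row2→col3 (cost 6), row3→col4 (cost 8), row4→col0 (cost 5), row5→col5 (cost 3)
total = 2 + 5 + 6 + 8 + 5 + 3 = 29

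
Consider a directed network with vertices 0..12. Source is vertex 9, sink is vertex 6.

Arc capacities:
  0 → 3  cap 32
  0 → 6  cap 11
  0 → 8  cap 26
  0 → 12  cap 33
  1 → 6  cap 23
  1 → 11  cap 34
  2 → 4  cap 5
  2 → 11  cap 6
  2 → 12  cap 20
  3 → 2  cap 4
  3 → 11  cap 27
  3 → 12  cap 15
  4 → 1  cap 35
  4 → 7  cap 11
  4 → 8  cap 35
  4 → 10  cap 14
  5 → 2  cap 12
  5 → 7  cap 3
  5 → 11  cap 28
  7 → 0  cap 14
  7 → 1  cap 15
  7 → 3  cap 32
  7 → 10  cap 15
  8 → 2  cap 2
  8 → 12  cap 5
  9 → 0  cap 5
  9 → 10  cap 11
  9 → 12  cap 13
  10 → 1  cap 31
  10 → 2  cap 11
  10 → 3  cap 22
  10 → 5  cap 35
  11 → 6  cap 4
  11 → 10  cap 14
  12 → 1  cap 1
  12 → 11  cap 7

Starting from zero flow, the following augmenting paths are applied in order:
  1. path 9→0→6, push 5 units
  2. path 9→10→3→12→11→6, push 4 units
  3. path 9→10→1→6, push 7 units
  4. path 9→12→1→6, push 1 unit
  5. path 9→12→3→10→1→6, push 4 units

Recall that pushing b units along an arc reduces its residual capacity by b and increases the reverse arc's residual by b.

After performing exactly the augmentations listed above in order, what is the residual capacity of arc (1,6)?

after path 1 (9→0→6, push 5): res(1,6)=23
after path 2 (9→10→3→12→11→6, push 4): res(1,6)=23
after path 3 (9→10→1→6, push 7): res(1,6)=16
after path 4 (9→12→1→6, push 1): res(1,6)=15
after path 5 (9→12→3→10→1→6, push 4): res(1,6)=11

Residual capacity of (1,6): 11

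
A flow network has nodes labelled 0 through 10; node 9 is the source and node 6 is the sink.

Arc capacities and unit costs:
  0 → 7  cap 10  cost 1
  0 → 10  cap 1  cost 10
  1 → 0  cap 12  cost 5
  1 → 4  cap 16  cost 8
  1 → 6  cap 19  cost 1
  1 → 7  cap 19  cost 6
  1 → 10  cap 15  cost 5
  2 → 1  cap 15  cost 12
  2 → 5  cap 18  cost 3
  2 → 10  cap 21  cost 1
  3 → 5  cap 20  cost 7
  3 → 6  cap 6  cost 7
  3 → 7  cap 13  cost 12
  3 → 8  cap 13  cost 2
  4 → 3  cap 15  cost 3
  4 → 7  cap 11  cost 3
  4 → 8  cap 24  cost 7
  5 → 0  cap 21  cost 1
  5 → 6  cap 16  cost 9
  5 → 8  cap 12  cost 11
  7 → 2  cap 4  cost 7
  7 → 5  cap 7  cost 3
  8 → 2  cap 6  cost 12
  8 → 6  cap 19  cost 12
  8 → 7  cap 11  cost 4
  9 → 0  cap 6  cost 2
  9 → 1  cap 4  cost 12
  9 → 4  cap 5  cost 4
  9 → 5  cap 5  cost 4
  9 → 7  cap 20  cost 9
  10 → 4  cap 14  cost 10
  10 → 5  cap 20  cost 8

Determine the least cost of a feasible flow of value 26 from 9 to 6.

shortest-cost path #1: 9→1→6 push 4 @ unit cost 13 (adds 52)
shortest-cost path #2: 9→5→6 push 5 @ unit cost 13 (adds 65)
shortest-cost path #3: 9→4→3→6 push 5 @ unit cost 14 (adds 70)
shortest-cost path #4: 9→0→7→5→6 push 6 @ unit cost 15 (adds 90)
shortest-cost path #5: 9→7→5→6 push 1 @ unit cost 21 (adds 21)
shortest-cost path #6: 9→7→2→5→6 push 4 @ unit cost 28 (adds 112)
shortest-cost path #7: 9→7→0→10→5→2→1→6 push 1 @ unit cost 36 (adds 36)
total cost = 446

Minimum cost for 26 units: 446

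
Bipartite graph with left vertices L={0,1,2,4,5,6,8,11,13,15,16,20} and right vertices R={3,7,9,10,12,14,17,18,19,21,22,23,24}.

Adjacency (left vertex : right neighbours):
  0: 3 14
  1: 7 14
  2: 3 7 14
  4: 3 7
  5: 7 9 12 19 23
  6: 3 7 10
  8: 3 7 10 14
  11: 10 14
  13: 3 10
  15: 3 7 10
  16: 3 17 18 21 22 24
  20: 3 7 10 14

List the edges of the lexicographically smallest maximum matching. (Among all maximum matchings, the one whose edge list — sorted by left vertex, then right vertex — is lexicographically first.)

|M| = 6 (so the lex-smallest maximum matching has 6 edges)
process left vertices in ascending order; for each, take the smallest-labelled available neighbour that still permits 6 edges overall, or leave it unmatched if none does
lex-smallest matching: {0-3, 1-7, 2-14, 5-9, 6-10, 16-17}

Lex-smallest maximum matching: {(0,3), (1,7), (2,14), (5,9), (6,10), (16,17)}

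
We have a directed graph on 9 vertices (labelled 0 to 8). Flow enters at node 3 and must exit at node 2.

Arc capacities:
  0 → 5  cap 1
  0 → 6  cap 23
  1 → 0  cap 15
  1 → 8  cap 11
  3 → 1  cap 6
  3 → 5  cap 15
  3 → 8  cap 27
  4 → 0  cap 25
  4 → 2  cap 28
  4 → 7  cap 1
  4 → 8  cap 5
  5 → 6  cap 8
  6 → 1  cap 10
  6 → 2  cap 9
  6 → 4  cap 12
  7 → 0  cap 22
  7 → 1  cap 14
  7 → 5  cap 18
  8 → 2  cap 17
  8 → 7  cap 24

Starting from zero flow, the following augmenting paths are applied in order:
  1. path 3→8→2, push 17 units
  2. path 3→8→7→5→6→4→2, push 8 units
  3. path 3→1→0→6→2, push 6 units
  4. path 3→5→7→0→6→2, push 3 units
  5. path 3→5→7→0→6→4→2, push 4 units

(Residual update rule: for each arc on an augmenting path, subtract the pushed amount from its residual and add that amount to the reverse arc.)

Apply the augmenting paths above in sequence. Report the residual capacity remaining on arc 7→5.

Residual capacity of (7,5): 17

after path 1 (3→8→2, push 17): res(7,5)=18
after path 2 (3→8→7→5→6→4→2, push 8): res(7,5)=10
after path 3 (3→1→0→6→2, push 6): res(7,5)=10
after path 4 (3→5→7→0→6→2, push 3): res(7,5)=13
after path 5 (3→5→7→0→6→4→2, push 4): res(7,5)=17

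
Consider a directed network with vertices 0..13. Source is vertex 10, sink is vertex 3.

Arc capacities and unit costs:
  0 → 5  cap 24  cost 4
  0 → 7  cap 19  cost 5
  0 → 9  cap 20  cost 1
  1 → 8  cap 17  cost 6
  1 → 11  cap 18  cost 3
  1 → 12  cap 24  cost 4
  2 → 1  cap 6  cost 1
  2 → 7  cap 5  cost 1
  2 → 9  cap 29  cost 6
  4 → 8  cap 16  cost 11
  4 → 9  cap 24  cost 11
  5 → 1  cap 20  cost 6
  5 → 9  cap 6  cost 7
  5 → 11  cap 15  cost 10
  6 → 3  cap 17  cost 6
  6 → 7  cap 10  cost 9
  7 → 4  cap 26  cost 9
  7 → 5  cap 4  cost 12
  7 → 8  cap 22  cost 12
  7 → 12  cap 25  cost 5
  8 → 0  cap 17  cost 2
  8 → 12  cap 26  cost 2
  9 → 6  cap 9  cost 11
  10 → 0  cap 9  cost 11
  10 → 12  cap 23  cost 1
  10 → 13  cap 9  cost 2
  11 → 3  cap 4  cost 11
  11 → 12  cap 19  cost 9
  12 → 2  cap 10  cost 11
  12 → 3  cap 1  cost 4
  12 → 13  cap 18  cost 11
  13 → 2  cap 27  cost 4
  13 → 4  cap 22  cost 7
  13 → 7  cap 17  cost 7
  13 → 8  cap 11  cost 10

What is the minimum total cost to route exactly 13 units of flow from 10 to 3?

Minimum cost for 13 units: 321

shortest-cost path #1: 10→12→3 push 1 @ unit cost 5 (adds 5)
shortest-cost path #2: 10→13→2→1→11→3 push 4 @ unit cost 21 (adds 84)
shortest-cost path #3: 10→0→9→6→3 push 8 @ unit cost 29 (adds 232)
total cost = 321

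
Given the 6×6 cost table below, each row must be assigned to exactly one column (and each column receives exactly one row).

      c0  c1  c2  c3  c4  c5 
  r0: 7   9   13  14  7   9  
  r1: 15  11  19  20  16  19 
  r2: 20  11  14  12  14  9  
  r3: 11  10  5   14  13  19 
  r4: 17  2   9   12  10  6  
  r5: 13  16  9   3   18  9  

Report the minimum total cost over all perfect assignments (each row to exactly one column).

optimal assignment: row0→col4 (cost 7), row1→col0 (cost 15), row2→col5 (cost 9), row3→col2 (cost 5), row4→col1 (cost 2), row5→col3 (cost 3)
total = 7 + 15 + 9 + 5 + 2 + 3 = 41

Minimum assignment cost: 41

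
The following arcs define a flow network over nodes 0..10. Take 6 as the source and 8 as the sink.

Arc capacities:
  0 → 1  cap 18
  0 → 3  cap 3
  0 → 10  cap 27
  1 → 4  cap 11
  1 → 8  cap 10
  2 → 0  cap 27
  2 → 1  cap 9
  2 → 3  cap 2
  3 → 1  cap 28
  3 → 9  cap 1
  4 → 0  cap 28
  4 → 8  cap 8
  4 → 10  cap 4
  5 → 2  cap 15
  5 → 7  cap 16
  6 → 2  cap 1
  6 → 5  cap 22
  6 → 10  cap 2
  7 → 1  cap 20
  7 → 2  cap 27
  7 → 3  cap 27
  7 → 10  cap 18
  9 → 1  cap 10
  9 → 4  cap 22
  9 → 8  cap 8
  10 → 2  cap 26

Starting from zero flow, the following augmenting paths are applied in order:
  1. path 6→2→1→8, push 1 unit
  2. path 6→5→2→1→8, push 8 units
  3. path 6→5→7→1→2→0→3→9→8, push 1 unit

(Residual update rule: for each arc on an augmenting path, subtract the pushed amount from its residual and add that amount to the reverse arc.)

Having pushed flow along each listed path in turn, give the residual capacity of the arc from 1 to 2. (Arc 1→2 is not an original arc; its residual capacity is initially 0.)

after path 1 (6→2→1→8, push 1): res(1,2)=1
after path 2 (6→5→2→1→8, push 8): res(1,2)=9
after path 3 (6→5→7→1→2→0→3→9→8, push 1): res(1,2)=8

Residual capacity of (1,2): 8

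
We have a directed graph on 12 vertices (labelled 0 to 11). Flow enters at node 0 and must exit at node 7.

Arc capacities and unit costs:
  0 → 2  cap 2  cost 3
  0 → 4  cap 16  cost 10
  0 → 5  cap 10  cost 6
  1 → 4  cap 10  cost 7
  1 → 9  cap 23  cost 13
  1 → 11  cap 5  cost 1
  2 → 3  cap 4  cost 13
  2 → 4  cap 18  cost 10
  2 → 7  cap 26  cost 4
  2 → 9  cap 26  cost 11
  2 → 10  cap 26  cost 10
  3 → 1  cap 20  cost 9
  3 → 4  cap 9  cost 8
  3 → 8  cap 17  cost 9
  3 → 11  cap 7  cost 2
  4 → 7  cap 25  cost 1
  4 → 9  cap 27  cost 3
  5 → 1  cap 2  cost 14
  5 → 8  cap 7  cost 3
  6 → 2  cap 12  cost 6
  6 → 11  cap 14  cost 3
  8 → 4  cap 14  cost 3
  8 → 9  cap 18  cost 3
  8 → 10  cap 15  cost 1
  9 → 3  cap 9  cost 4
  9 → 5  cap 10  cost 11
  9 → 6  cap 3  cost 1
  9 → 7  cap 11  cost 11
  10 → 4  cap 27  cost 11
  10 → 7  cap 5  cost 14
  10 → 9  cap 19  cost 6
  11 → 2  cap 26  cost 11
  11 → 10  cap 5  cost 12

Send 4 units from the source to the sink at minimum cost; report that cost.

shortest-cost path #1: 0→2→7 push 2 @ unit cost 7 (adds 14)
shortest-cost path #2: 0→4→7 push 2 @ unit cost 11 (adds 22)
total cost = 36

Minimum cost for 4 units: 36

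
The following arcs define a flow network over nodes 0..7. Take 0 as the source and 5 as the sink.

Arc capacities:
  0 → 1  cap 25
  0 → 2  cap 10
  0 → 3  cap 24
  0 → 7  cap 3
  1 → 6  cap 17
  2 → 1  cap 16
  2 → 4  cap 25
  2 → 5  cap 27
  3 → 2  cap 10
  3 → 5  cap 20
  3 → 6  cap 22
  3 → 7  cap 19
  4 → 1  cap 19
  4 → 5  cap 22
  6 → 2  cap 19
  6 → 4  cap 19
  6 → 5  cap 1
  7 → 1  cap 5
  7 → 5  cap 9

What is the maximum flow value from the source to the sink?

Maximum flow value: 54

augment #1: 0→2→5 bottleneck 10, total now 10
augment #2: 0→3→5 bottleneck 20, total now 30
augment #3: 0→7→5 bottleneck 3, total now 33
augment #4: 0→1→6→5 bottleneck 1, total now 34
augment #5: 0→3→2→5 bottleneck 4, total now 38
augment #6: 0→1→6→2→5 bottleneck 13, total now 51
augment #7: 0→1→6→4→5 bottleneck 3, total now 54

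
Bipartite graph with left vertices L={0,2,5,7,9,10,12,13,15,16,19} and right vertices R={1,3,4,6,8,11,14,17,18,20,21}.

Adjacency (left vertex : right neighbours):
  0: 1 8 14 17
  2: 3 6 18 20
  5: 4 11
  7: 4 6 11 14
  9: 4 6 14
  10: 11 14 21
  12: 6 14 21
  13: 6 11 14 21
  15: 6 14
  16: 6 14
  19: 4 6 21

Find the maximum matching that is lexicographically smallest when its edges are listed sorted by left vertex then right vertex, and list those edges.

Lex-smallest maximum matching: {(0,1), (2,3), (5,4), (7,6), (9,14), (10,11), (12,21)}

|M| = 7 (so the lex-smallest maximum matching has 7 edges)
process left vertices in ascending order; for each, take the smallest-labelled available neighbour that still permits 7 edges overall, or leave it unmatched if none does
lex-smallest matching: {0-1, 2-3, 5-4, 7-6, 9-14, 10-11, 12-21}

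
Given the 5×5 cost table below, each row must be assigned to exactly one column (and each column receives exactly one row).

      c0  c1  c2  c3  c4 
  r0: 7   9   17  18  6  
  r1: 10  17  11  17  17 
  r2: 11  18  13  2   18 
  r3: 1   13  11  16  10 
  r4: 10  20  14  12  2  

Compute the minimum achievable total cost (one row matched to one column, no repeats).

optimal assignment: row0→col1 (cost 9), row1→col2 (cost 11), row2→col3 (cost 2), row3→col0 (cost 1), row4→col4 (cost 2)
total = 9 + 11 + 2 + 1 + 2 = 25

Minimum assignment cost: 25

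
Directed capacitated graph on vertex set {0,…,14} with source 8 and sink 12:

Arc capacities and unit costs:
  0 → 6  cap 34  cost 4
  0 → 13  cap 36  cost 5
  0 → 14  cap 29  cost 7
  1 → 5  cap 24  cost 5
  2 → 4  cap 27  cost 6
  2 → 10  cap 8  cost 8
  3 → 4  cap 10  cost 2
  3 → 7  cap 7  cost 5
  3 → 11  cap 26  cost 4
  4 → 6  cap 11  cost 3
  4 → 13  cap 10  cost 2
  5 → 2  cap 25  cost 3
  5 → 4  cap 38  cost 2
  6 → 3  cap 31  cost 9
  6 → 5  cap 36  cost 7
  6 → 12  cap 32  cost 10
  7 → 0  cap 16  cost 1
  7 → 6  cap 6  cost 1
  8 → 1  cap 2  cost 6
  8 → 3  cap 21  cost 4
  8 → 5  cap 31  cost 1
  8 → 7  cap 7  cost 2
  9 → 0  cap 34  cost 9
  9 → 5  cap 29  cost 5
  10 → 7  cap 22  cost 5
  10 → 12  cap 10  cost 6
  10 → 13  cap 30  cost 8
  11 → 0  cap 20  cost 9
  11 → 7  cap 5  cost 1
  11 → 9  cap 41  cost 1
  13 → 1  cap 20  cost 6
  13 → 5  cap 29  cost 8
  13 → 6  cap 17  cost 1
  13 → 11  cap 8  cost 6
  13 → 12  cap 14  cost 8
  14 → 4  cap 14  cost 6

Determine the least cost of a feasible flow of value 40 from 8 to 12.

Minimum cost for 40 units: 637

shortest-cost path #1: 8→7→6→12 push 6 @ unit cost 13 (adds 78)
shortest-cost path #2: 8→5→4→13→12 push 10 @ unit cost 13 (adds 130)
shortest-cost path #3: 8→5→4→6→12 push 11 @ unit cost 16 (adds 176)
shortest-cost path #4: 8→7→0→13→12 push 1 @ unit cost 16 (adds 16)
shortest-cost path #5: 8→5→2→10→12 push 8 @ unit cost 18 (adds 144)
shortest-cost path #6: 8→3→7→0→13→12 push 3 @ unit cost 23 (adds 69)
shortest-cost path #7: 8→3→7→0→6→12 push 1 @ unit cost 24 (adds 24)
total cost = 637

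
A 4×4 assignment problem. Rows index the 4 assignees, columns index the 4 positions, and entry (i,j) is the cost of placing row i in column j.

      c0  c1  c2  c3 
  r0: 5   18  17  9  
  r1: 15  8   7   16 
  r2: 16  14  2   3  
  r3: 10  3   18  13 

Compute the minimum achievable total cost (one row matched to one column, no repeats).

optimal assignment: row0→col0 (cost 5), row1→col2 (cost 7), row2→col3 (cost 3), row3→col1 (cost 3)
total = 5 + 7 + 3 + 3 = 18

Minimum assignment cost: 18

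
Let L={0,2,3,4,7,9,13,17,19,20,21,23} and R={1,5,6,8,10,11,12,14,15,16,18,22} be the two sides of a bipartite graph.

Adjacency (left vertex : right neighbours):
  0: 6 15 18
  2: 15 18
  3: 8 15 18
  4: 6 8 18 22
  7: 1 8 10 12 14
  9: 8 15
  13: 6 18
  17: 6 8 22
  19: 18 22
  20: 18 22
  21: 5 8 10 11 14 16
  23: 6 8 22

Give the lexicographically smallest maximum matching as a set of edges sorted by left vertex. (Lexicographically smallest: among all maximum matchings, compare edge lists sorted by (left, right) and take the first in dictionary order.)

|M| = 7 (so the lex-smallest maximum matching has 7 edges)
process left vertices in ascending order; for each, take the smallest-labelled available neighbour that still permits 7 edges overall, or leave it unmatched if none does
lex-smallest matching: {0-6, 2-15, 3-8, 4-18, 7-1, 17-22, 21-5}

Lex-smallest maximum matching: {(0,6), (2,15), (3,8), (4,18), (7,1), (17,22), (21,5)}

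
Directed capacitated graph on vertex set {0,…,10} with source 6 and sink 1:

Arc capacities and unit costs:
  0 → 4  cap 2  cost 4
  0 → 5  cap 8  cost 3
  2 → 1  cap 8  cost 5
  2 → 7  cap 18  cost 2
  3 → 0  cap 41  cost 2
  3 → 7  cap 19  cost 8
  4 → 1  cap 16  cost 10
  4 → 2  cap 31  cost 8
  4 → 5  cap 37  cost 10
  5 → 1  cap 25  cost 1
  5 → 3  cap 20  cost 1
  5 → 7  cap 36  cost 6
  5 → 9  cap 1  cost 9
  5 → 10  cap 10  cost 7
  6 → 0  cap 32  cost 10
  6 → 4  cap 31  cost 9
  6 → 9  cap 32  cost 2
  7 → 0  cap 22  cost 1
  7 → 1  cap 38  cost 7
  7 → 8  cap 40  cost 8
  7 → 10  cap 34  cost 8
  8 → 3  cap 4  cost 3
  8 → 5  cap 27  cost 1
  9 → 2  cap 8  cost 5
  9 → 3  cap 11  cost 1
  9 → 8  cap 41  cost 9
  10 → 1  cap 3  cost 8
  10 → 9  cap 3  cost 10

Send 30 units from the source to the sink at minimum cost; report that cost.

Minimum cost for 30 units: 350

shortest-cost path #1: 6→9→3→0→5→1 push 8 @ unit cost 9 (adds 72)
shortest-cost path #2: 6→9→2→1 push 8 @ unit cost 12 (adds 96)
shortest-cost path #3: 6→9→8→5→1 push 14 @ unit cost 13 (adds 182)
total cost = 350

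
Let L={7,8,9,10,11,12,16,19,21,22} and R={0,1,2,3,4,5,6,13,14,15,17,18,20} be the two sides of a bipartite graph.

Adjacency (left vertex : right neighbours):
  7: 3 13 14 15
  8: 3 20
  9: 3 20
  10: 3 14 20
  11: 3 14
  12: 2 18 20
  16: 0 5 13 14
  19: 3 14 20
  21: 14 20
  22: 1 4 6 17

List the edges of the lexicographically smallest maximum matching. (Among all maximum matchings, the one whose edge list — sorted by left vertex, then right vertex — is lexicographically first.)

|M| = 7 (so the lex-smallest maximum matching has 7 edges)
process left vertices in ascending order; for each, take the smallest-labelled available neighbour that still permits 7 edges overall, or leave it unmatched if none does
lex-smallest matching: {7-13, 8-3, 9-20, 10-14, 12-2, 16-0, 22-1}

Lex-smallest maximum matching: {(7,13), (8,3), (9,20), (10,14), (12,2), (16,0), (22,1)}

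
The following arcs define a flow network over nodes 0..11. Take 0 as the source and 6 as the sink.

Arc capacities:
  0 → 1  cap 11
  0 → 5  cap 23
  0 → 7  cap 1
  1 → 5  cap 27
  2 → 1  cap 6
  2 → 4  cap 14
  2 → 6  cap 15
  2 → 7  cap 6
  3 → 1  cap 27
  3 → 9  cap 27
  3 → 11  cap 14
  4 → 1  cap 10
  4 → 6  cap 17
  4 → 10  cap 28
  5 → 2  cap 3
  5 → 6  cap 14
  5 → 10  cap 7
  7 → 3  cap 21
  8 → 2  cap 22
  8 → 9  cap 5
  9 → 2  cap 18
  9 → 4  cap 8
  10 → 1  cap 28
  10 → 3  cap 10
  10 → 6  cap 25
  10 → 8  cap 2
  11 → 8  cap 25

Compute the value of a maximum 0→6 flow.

Maximum flow value: 25

augment #1: 0→5→6 bottleneck 14, total now 14
augment #2: 0→5→2→6 bottleneck 3, total now 17
augment #3: 0→5→10→6 bottleneck 6, total now 23
augment #4: 0→1→5→10→6 bottleneck 1, total now 24
augment #5: 0→7→3→9→2→6 bottleneck 1, total now 25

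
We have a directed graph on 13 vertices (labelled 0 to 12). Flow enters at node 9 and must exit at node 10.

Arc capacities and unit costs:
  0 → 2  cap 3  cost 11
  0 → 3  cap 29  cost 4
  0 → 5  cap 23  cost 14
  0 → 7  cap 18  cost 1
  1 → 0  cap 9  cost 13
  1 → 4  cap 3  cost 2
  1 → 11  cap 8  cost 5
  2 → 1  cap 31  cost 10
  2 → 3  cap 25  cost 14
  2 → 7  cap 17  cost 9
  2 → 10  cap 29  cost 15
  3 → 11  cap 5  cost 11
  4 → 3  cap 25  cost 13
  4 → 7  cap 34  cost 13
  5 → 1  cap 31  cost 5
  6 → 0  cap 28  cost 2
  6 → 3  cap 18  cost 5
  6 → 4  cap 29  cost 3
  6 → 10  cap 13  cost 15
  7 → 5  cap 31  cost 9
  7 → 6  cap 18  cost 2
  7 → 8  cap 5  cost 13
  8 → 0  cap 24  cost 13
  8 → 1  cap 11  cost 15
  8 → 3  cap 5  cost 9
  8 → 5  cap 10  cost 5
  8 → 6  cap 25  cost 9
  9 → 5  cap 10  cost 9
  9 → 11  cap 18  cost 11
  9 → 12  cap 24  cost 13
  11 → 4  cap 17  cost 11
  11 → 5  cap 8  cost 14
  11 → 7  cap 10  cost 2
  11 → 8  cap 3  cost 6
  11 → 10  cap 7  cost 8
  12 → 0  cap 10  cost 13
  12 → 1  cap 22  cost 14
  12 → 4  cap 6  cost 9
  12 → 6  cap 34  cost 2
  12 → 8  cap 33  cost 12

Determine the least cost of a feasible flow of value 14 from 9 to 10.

Minimum cost for 14 units: 343

shortest-cost path #1: 9→11→10 push 7 @ unit cost 19 (adds 133)
shortest-cost path #2: 9→12→6→10 push 7 @ unit cost 30 (adds 210)
total cost = 343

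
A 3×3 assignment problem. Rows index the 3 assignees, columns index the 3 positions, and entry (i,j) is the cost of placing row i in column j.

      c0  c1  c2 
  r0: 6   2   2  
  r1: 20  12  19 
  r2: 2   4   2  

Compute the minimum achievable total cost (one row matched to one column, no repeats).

Minimum assignment cost: 16

optimal assignment: row0→col2 (cost 2), row1→col1 (cost 12), row2→col0 (cost 2)
total = 2 + 12 + 2 = 16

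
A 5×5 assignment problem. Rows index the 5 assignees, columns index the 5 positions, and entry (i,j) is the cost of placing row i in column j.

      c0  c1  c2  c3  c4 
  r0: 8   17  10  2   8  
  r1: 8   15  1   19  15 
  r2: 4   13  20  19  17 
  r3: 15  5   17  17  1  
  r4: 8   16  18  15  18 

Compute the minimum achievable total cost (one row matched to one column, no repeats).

optimal assignment: row0→col3 (cost 2), row1→col2 (cost 1), row2→col0 (cost 4), row3→col4 (cost 1), row4→col1 (cost 16)
total = 2 + 1 + 4 + 1 + 16 = 24

Minimum assignment cost: 24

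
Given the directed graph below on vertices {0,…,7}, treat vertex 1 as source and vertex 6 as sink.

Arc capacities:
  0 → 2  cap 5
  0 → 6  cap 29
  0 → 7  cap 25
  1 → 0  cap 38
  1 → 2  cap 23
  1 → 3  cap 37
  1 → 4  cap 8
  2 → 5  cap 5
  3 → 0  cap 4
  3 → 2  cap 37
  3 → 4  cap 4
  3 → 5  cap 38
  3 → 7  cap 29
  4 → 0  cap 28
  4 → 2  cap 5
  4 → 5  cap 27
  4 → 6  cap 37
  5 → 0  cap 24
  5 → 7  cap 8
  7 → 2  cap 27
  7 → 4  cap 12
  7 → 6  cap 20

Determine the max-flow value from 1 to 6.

Maximum flow value: 73

augment #1: 1→0→6 bottleneck 29, total now 29
augment #2: 1→4→6 bottleneck 8, total now 37
augment #3: 1→0→7→6 bottleneck 9, total now 46
augment #4: 1→3→4→6 bottleneck 4, total now 50
augment #5: 1→3→7→6 bottleneck 11, total now 61
augment #6: 1→3→7→4→6 bottleneck 12, total now 73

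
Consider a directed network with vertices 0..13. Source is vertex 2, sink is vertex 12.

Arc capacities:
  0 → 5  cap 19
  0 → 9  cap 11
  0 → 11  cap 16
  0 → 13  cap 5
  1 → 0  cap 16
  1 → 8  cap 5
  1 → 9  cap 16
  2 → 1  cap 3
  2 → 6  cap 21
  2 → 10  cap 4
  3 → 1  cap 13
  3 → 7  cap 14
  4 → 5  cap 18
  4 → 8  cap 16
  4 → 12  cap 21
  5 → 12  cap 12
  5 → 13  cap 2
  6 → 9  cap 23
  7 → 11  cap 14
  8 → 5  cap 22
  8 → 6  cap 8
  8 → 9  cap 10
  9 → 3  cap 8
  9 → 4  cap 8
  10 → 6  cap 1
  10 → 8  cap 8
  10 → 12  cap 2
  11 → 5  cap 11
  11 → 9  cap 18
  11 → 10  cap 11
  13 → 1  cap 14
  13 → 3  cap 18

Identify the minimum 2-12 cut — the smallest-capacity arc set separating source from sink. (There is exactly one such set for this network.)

augment #1: 2→10→12 push 2
augment #2: 2→1→0→5→12 push 3
augment #3: 2→6→9→4→12 push 8
augment #4: 2→10→8→5→12 push 2
augment #5: 2→6→9→3→1→0→5→12 push 7
max flow = 22; residual-reachable set from 2 gives S-side
cut edges (S→T): {(5,12), (9,4), (10,12)} total cap 22

Min-cut arcs: {(5,12), (9,4), (10,12)} (total capacity 22)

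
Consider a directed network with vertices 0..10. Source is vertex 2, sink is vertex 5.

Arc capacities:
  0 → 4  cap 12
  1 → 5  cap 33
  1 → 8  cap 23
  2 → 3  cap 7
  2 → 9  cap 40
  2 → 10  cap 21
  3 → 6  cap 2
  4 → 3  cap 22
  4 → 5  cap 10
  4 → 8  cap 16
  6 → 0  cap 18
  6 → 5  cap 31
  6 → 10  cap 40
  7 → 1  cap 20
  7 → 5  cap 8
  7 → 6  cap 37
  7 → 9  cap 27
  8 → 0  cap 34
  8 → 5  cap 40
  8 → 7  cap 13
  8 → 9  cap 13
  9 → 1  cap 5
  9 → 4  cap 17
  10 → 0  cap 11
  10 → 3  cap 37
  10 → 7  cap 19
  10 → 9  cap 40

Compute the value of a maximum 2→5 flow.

Maximum flow value: 45

augment #1: 2→3→6→5 bottleneck 2, total now 2
augment #2: 2→9→1→5 bottleneck 5, total now 7
augment #3: 2→9→4→5 bottleneck 10, total now 17
augment #4: 2→10→7→5 bottleneck 8, total now 25
augment #5: 2→9→4→8→5 bottleneck 7, total now 32
augment #6: 2→10→7→1→5 bottleneck 11, total now 43
augment #7: 2→10→0→4→8→5 bottleneck 2, total now 45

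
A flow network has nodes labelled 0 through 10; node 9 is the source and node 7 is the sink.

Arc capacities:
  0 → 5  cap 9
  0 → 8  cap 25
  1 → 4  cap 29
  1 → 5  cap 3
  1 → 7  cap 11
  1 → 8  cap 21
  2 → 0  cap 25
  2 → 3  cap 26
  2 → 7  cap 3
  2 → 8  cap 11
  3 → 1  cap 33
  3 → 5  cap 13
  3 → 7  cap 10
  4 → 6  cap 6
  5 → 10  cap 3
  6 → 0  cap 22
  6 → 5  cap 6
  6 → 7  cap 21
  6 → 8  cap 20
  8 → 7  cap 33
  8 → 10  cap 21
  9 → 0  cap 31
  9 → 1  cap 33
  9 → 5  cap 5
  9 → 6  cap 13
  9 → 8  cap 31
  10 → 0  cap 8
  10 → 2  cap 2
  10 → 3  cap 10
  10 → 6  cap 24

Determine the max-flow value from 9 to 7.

Maximum flow value: 77

augment #1: 9→1→7 bottleneck 11, total now 11
augment #2: 9→6→7 bottleneck 13, total now 24
augment #3: 9→8→7 bottleneck 31, total now 55
augment #4: 9→0→8→7 bottleneck 2, total now 57
augment #5: 9→1→4→6→7 bottleneck 6, total now 63
augment #6: 9→5→10→2→7 bottleneck 2, total now 65
augment #7: 9→5→10→3→7 bottleneck 1, total now 66
augment #8: 9→0→8→10→3→7 bottleneck 9, total now 75
augment #9: 9→0→8→10→6→7 bottleneck 2, total now 77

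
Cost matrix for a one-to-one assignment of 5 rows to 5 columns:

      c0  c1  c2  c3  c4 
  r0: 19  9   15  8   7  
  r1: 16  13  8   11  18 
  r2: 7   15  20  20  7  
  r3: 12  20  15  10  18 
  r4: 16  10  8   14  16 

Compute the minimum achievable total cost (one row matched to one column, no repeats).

optimal assignment: row0→col4 (cost 7), row1→col2 (cost 8), row2→col0 (cost 7), row3→col3 (cost 10), row4→col1 (cost 10)
total = 7 + 8 + 7 + 10 + 10 = 42

Minimum assignment cost: 42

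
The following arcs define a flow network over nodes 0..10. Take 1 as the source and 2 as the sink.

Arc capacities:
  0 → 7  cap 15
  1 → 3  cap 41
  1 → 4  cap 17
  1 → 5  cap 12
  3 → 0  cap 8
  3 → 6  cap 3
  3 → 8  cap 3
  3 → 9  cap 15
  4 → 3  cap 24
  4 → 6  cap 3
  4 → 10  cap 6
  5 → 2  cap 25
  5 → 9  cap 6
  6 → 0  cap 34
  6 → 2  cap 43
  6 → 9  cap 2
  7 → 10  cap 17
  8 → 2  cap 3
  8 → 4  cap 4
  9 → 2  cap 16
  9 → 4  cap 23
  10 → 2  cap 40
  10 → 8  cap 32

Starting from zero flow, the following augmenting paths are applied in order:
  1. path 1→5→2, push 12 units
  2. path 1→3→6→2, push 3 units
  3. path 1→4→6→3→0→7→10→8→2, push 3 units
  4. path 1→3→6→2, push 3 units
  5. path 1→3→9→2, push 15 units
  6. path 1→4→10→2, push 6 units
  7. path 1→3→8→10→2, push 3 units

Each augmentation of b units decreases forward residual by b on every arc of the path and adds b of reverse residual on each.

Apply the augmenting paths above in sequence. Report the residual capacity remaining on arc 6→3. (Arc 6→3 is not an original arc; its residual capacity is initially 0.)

after path 1 (1→5→2, push 12): res(6,3)=0
after path 2 (1→3→6→2, push 3): res(6,3)=3
after path 3 (1→4→6→3→0→7→10→8→2, push 3): res(6,3)=0
after path 4 (1→3→6→2, push 3): res(6,3)=3
after path 5 (1→3→9→2, push 15): res(6,3)=3
after path 6 (1→4→10→2, push 6): res(6,3)=3
after path 7 (1→3→8→10→2, push 3): res(6,3)=3

Residual capacity of (6,3): 3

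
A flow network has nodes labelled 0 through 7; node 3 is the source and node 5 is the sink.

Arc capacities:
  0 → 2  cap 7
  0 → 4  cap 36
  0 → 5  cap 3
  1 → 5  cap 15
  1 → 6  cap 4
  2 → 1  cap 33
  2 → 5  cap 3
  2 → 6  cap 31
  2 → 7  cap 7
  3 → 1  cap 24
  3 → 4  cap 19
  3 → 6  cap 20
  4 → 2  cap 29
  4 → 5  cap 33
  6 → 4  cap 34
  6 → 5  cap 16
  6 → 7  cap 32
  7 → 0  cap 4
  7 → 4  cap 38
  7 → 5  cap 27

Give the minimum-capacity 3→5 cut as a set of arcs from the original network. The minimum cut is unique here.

augment #1: 3→1→5 push 15
augment #2: 3→4→5 push 19
augment #3: 3→6→5 push 16
augment #4: 3→6→4→5 push 4
augment #5: 3→1→6→4→5 push 4
max flow = 58; residual-reachable set from 3 gives S-side
cut edges (S→T): {(1,5), (1,6), (3,4), (3,6)} total cap 58

Min-cut arcs: {(1,5), (1,6), (3,4), (3,6)} (total capacity 58)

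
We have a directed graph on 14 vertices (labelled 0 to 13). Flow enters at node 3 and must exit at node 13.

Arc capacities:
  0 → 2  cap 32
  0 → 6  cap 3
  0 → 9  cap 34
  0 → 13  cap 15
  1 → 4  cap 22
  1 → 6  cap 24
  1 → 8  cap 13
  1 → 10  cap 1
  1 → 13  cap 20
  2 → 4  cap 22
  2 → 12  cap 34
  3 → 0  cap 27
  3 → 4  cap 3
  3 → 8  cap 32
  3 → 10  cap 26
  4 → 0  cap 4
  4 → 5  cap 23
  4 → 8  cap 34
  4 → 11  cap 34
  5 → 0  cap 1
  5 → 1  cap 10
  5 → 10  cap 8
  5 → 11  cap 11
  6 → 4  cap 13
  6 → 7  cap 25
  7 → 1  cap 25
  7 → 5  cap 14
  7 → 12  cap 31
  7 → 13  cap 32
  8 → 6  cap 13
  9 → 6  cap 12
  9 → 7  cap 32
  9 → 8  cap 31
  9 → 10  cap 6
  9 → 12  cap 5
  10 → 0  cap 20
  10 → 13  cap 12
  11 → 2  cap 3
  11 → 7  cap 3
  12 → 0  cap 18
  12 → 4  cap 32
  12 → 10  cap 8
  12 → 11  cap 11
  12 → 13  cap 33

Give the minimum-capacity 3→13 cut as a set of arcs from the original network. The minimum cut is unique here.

augment #1: 3→0→13 push 15
augment #2: 3→10→13 push 12
augment #3: 3→0→2→12→13 push 12
augment #4: 3→4→5→1→13 push 3
augment #5: 3→8→6→7→13 push 13
augment #6: 3→10→0→2→12→13 push 14
max flow = 69; residual-reachable set from 3 gives S-side
cut edges (S→T): {(3,0), (3,4), (3,10), (8,6)} total cap 69

Min-cut arcs: {(3,0), (3,4), (3,10), (8,6)} (total capacity 69)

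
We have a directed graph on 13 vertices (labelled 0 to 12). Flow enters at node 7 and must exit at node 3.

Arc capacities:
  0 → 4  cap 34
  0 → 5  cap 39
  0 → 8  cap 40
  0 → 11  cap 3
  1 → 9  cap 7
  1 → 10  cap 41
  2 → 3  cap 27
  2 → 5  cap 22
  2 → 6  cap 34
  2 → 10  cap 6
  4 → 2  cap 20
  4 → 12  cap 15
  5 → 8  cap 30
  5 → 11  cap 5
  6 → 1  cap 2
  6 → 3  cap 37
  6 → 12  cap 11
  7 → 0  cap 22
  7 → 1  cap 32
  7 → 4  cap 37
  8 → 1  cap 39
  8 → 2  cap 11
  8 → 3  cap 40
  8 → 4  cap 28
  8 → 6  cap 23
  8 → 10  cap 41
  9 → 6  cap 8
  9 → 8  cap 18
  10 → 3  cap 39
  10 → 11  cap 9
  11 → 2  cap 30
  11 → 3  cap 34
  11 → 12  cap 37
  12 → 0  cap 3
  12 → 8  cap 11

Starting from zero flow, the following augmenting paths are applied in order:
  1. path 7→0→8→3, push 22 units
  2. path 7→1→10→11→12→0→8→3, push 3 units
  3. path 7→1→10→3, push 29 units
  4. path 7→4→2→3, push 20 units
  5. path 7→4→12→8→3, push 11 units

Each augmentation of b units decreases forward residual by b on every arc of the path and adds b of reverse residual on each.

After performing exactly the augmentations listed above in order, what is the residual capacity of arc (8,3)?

after path 1 (7→0→8→3, push 22): res(8,3)=18
after path 2 (7→1→10→11→12→0→8→3, push 3): res(8,3)=15
after path 3 (7→1→10→3, push 29): res(8,3)=15
after path 4 (7→4→2→3, push 20): res(8,3)=15
after path 5 (7→4→12→8→3, push 11): res(8,3)=4

Residual capacity of (8,3): 4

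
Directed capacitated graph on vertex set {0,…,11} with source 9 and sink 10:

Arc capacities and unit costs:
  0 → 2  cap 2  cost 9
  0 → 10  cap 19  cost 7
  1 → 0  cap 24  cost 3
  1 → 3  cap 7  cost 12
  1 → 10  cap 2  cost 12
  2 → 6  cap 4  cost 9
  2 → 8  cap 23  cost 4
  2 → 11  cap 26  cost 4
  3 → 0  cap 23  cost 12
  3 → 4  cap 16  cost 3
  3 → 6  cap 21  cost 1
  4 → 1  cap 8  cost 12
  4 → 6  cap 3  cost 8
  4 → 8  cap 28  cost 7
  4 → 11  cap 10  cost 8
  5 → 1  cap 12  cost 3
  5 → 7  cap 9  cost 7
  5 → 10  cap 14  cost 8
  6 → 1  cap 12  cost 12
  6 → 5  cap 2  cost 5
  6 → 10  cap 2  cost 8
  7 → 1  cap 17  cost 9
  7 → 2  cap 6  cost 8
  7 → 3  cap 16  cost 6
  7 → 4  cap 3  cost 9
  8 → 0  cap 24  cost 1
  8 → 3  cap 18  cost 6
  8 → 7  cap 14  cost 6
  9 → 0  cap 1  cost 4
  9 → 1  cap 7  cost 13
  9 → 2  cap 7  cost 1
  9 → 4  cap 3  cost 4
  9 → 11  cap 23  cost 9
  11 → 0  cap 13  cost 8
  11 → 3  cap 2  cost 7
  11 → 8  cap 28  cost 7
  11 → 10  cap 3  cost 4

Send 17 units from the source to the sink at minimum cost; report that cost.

shortest-cost path #1: 9→2→11→10 push 3 @ unit cost 9 (adds 27)
shortest-cost path #2: 9→0→10 push 1 @ unit cost 11 (adds 11)
shortest-cost path #3: 9→2→8→0→10 push 4 @ unit cost 13 (adds 52)
shortest-cost path #4: 9→11→2→8→0→10 push 3 @ unit cost 17 (adds 51)
shortest-cost path #5: 9→4→8→0→10 push 3 @ unit cost 19 (adds 57)
shortest-cost path #6: 9→1→0→10 push 3 @ unit cost 23 (adds 69)
total cost = 267

Minimum cost for 17 units: 267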